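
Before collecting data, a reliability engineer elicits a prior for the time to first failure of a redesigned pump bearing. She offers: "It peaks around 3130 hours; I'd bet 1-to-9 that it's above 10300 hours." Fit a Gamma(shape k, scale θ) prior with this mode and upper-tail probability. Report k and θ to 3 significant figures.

Gamma(k,θ) with k>1 has mode (k−1)θ, so θ = 3130/(k−1).
Need P(X < 10300) = 0.9 with θ tied to k this way. Start at k = 2, θ = 3130: P(X<10300) ≈ 0.840.
Too low — raise k to concentrate. Iterating converges to k ≈ 2.33.
Then θ = 3130/(2.33−1) ≈ 2360.

k ≈ 2.33, θ ≈ 2360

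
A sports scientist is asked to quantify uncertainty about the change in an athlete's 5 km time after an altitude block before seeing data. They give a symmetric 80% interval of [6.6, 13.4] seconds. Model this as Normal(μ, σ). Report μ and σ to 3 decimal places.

μ = 10.000, σ = 2.653

A symmetric 80% interval runs μ ± z·σ with z = 1.282.
Half-width = 3.4, so σ = 3.4/1.282 = 2.653.
μ is the interval midpoint, 10.000.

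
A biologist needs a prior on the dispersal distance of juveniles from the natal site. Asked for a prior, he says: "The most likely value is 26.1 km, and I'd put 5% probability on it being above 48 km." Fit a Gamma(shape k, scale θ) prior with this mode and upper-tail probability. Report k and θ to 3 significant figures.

Gamma(k,θ) with k>1 has mode (k−1)θ, so θ = 26.1/(k−1).
Need P(X < 48) = 0.95 with θ tied to k this way. Start at k = 2, θ = 26.1: P(X<48) ≈ 0.549.
Too low — raise k to concentrate. Iterating converges to k ≈ 8.5.
Then θ = 26.1/(8.5−1) ≈ 3.48.

k ≈ 8.5, θ ≈ 3.48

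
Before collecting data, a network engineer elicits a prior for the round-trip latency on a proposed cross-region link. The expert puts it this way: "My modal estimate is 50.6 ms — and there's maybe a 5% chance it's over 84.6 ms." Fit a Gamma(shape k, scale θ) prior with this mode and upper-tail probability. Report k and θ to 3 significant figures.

k ≈ 11.6, θ ≈ 4.79

Gamma(k,θ) with k>1 has mode (k−1)θ, so θ = 50.6/(k−1).
Need P(X < 84.6) = 0.95 with θ tied to k this way. Start at k = 2, θ = 50.6: P(X<84.6) ≈ 0.498.
Too low — raise k to concentrate. Iterating converges to k ≈ 11.6.
Then θ = 50.6/(11.6−1) ≈ 4.79.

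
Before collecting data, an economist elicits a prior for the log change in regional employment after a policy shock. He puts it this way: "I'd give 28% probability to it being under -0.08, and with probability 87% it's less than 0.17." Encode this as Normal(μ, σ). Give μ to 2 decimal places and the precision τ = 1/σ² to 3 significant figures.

μ = 0.01, τ = 46.7

The p-quantile of Normal(μ,σ) is μ + z_p·σ, with z_{0.28} = -0.5828 and z_{0.87} = 1.126.
Eliminate σ: μ = (z₂·x₁ − z₁·x₂)/(z₂ − z₁) = (1.126·-0.08 − (-0.5828)·0.17)/1.709 = 0.01.
Then σ = (x₂ − x₁)/(z₂ − z₁) = (0.17 − -0.08)/1.709 = 0.15.
Precision τ = 1/σ² = 1/0.1463² = 46.7.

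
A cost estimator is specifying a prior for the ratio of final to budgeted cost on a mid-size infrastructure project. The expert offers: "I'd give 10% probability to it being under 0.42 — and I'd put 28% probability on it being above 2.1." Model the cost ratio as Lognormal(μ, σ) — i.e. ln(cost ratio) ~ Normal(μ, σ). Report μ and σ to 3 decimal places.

μ ≈ 0.239, σ ≈ 0.863

If T ~ Lognormal(μ,σ) then ln T ~ Normal(μ,σ), so the p-quantile of ln T is μ + z_p·σ.
ln(0.42) = -0.8675 and ln(2.1) = 0.7419; z_{0.1} = -1.282, z_{0.72} = 0.5828.
σ = (0.7419 − -0.8675)/(0.5828 − (-1.282)) = 0.863.
μ = -0.8675 − (-1.282)·0.863 = 0.239.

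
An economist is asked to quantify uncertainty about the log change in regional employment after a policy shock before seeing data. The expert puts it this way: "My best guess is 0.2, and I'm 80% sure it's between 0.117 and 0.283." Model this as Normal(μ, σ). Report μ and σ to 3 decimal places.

A symmetric 80% interval runs μ ± z·σ with z = 1.282.
Half-width = 0.083, so σ = 0.083/1.282 = 0.065.
μ is the stated best guess, 0.200.

μ = 0.200, σ = 0.065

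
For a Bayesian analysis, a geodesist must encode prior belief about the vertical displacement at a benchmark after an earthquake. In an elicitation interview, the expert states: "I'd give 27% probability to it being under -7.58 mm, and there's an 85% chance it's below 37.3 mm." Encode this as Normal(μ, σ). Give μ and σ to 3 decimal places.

For Normal(μ,σ), the p-quantile is μ + z_p·σ. Here z_{0.27} = -0.6128, z_{0.85} = 1.036.
So -7.58 = μ − 0.6128σ and 37.3 = μ + 1.036σ.
Subtracting: σ = (37.3 − -7.58)/(1.036 − (-0.6128)) = 27.212.
Then μ = -7.58 − (-0.6128)·27.212 = 9.096.

μ = 9.096, σ = 27.212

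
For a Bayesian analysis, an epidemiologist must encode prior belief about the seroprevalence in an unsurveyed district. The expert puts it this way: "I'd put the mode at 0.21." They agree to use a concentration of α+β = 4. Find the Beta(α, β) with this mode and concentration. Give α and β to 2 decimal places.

α = 1.42, β = 2.58

For α,β > 1 the Beta mode is (α−1)/(α+β−2). With α+β = 4, the mode is (α−1)/2.
Set (α−1)/2 = 0.21 → α = 1 + 0.21·2 = 1.42.
β = 4 − α = 2.58.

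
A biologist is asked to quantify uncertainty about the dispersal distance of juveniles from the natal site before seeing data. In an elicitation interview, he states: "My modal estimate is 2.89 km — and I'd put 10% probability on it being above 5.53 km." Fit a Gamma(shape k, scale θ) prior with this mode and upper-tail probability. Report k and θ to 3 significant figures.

Gamma(k,θ) with k>1 has mode (k−1)θ, so θ = 2.89/(k−1).
Need P(X < 5.53) = 0.9 with θ tied to k this way. Start at k = 2, θ = 2.89: P(X<5.53) ≈ 0.570.
Too low — raise k to concentrate. Iterating converges to k ≈ 5.54.
Then θ = 2.89/(5.54−1) ≈ 0.636.

k ≈ 5.54, θ ≈ 0.636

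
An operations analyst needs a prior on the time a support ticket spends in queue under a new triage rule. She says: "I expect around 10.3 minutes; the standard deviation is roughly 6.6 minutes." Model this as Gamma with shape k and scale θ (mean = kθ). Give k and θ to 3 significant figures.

k ≈ 2.44, θ ≈ 4.23

For Gamma(k, scale θ): mean = kθ, variance = kθ², so CV = 1/√k.
CV = SD/mean = 6.6/10.3 = 0.6408, hence k = 1/CV² = 2.44.
Then θ = mean/k = 10.3/2.44 = 4.23.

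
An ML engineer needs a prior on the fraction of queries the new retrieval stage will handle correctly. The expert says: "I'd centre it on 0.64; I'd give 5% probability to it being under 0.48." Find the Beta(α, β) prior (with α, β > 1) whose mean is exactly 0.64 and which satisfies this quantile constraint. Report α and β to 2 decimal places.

α ≈ 16.28, β ≈ 9.16

With mean 0.64 fixed, write α = 0.64s, β = 0.36s where s = α+β.
Need P(θ < 0.48) = 0.05 under Beta(0.64s, 0.36s). Normal approximation: (q−m)/√(m(1−m)/s) ≈ z_{0.05} = -1.64, so s ≈ 0.64·0.36·(-1.64)²/(0.48−0.64)² = 24.3.
At s = 24.3: P(θ<0.48) ≈ 0.054. Adjusting to match 0.05 gives s ≈ 25.44.
So α = 0.64·25.44 ≈ 16.28, β = 0.36·25.44 ≈ 9.16.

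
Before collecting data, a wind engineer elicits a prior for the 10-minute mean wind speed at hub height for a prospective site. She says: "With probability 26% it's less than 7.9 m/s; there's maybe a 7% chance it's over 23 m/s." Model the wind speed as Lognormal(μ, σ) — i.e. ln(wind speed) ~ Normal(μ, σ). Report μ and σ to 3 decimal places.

μ ≈ 2.391, σ ≈ 0.504

If T ~ Lognormal(μ,σ) then ln T ~ Normal(μ,σ), so the p-quantile of ln T is μ + z_p·σ.
ln(7.9) = 2.067 and ln(23) = 3.135; z_{0.26} = -0.6433, z_{0.93} = 1.476.
σ = (3.135 − 2.067)/(1.476 − (-0.6433)) = 0.504.
μ = 2.067 − (-0.6433)·0.504 = 2.391.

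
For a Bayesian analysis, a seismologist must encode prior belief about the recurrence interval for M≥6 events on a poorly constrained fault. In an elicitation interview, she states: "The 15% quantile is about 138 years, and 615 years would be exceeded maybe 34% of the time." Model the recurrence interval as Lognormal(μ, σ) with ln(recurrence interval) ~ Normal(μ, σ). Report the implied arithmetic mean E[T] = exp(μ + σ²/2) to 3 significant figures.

E[T] ≈ 684 years

If T ~ Lognormal(μ,σ) then ln T ~ Normal(μ,σ), so the p-quantile of ln T is μ + z_p·σ.
ln(138) = 4.927 and ln(615) = 6.422; z_{0.15} = -1.036, z_{0.66} = 0.4125.
σ = (6.422 − 4.927)/(0.4125 − (-1.036)) = 1.031.
μ = 4.927 − (-1.036)·1.031 = 5.996.
E[T] = exp(μ + σ²/2) = exp(5.996 + 0.5319) = 684 years.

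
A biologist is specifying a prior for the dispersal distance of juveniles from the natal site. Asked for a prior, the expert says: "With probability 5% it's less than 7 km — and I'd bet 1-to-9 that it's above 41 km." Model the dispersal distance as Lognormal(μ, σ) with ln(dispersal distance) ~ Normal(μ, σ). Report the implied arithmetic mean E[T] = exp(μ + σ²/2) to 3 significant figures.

E[T] ≈ 22.7 km

If T ~ Lognormal(μ,σ) then ln T ~ Normal(μ,σ), so the p-quantile of ln T is μ + z_p·σ.
ln(7) = 1.946 and ln(41) = 3.714; z_{0.05} = -1.645, z_{0.9} = 1.282.
σ = (3.714 − 1.946)/(1.282 − (-1.645)) = 0.604.
μ = 1.946 − (-1.645)·0.604 = 2.939.
E[T] = exp(μ + σ²/2) = exp(2.939 + 0.1824) = 22.7 km.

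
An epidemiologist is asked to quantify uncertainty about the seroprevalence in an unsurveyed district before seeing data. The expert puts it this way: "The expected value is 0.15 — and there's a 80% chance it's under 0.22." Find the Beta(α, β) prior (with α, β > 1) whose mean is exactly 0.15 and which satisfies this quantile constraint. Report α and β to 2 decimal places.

With mean 0.15 fixed, write α = 0.15s, β = 0.85s where s = α+β.
Need P(θ < 0.22) = 0.8 under Beta(0.15s, 0.85s). Normal approximation: (q−m)/√(m(1−m)/s) ≈ z_{0.8} = 0.842, so s ≈ 0.15·0.85·(0.842)²/(0.22−0.15)² = 18.4.
At s = 18.4: P(θ<0.22) ≈ 0.815. Adjusting to match 0.8 gives s ≈ 15.15.
So α = 0.15·15.15 ≈ 2.27, β = 0.85·15.15 ≈ 12.87.

α ≈ 2.27, β ≈ 12.87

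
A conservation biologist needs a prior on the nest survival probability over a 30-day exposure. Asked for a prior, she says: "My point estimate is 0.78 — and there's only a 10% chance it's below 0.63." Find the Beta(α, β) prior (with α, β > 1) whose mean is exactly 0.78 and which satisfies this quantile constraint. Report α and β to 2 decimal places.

α ≈ 10.46, β ≈ 2.95

With mean 0.78 fixed, write α = 0.78s, β = 0.22s where s = α+β.
Need P(θ < 0.63) = 0.1 under Beta(0.78s, 0.22s). Normal approximation: (q−m)/√(m(1−m)/s) ≈ z_{0.1} = -1.28, so s ≈ 0.78·0.22·(-1.28)²/(0.63−0.78)² = 12.5.
At s = 12.5: P(θ<0.63) ≈ 0.106. Adjusting to match 0.1 gives s ≈ 13.41.
So α = 0.78·13.41 ≈ 10.46, β = 0.22·13.41 ≈ 2.95.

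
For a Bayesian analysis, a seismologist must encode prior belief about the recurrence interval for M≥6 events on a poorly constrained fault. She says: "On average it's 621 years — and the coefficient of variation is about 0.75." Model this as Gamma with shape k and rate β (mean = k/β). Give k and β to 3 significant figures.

For Gamma(k, rate β): mean = k/β, variance = k/β², so CV = 1/√k.
CV = 0.75, hence k = 1/CV² = 1.78.
Then β = k/mean = 1.78/621 = 0.00286.

k ≈ 1.78, β ≈ 0.00286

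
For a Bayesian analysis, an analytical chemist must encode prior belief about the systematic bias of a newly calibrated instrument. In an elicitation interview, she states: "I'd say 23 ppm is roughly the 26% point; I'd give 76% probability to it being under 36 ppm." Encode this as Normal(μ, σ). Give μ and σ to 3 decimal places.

μ = 29.197, σ = 9.632

The p-quantile of Normal(μ,σ) is μ + z_p·σ, with z_{0.26} = -0.6433 and z_{0.76} = 0.7063.
Eliminate σ: μ = (z₂·x₁ − z₁·x₂)/(z₂ − z₁) = (0.7063·23 − (-0.6433)·36)/1.35 = 29.197.
Then σ = (x₂ − x₁)/(z₂ − z₁) = (36 − 23)/1.35 = 9.632.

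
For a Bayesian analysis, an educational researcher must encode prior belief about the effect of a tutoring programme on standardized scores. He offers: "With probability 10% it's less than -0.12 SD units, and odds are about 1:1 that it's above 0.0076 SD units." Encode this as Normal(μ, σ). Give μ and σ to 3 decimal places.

For Normal(μ,σ), the p-quantile is μ + z_p·σ. Here z_{0.1} = -1.282, z_{0.5} = 0.
So -0.12 = μ − 1.282σ and 0.0076 = μ + 0σ.
Subtracting: σ = (0.0076 − -0.12)/(0 − (-1.282)) = 0.100.
Then μ = -0.12 − (-1.282)·0.100 = 0.008.

μ = 0.008, σ = 0.100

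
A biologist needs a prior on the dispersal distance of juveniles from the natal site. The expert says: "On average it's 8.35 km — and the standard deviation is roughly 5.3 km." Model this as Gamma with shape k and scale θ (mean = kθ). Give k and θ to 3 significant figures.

k ≈ 2.48, θ ≈ 3.36

For Gamma(k, scale θ): mean = kθ, variance = kθ², so CV = 1/√k.
CV = SD/mean = 5.3/8.35 = 0.6347, hence k = 1/CV² = 2.48.
Then θ = mean/k = 8.35/2.48 = 3.36.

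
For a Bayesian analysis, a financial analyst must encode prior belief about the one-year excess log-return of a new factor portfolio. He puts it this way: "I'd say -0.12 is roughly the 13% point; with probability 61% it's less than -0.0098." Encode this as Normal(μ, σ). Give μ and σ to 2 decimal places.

μ = -0.03, σ = 0.08

For Normal(μ,σ), the p-quantile is μ + z_p·σ. Here z_{0.13} = -1.126, z_{0.61} = 0.2793.
So -0.12 = μ − 1.126σ and -0.0098 = μ + 0.2793σ.
Subtracting: σ = (-0.0098 − -0.12)/(0.2793 − (-1.126)) = 0.08.
Then μ = -0.12 − (-1.126)·0.08 = -0.03.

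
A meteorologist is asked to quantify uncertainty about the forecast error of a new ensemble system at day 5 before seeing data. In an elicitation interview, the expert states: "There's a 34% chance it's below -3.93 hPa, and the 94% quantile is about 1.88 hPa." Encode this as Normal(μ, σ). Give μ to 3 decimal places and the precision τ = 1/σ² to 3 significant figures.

μ = -2.712, τ = 0.115

For Normal(μ,σ), the p-quantile is μ + z_p·σ. Here z_{0.34} = -0.4125, z_{0.94} = 1.555.
So -3.93 = μ − 0.4125σ and 1.88 = μ + 1.555σ.
Subtracting: σ = (1.88 − -3.93)/(1.555 − (-0.4125)) = 2.953.
Then μ = -3.93 − (-0.4125)·2.953 = -2.712.
Precision τ = 1/σ² = 1/2.953² = 0.115.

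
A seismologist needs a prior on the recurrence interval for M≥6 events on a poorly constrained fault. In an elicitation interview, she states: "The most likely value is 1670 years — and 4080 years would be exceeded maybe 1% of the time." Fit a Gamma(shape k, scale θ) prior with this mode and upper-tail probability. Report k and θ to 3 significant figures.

k ≈ 6.91, θ ≈ 282

Gamma(k,θ) with k>1 has mode (k−1)θ, so θ = 1670/(k−1).
Need P(X < 4080) = 0.99 with θ tied to k this way. Start at k = 2, θ = 1670: P(X<4080) ≈ 0.701.
Too low — raise k to concentrate. Iterating converges to k ≈ 6.91.
Then θ = 1670/(6.91−1) ≈ 282.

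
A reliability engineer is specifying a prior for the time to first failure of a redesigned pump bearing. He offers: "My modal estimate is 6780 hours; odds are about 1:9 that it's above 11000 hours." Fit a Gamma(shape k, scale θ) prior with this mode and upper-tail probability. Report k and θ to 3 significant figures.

k ≈ 9.04, θ ≈ 844

Gamma(k,θ) with k>1 has mode (k−1)θ, so θ = 6780/(k−1).
Need P(X < 11000) = 0.9 with θ tied to k this way. Start at k = 2, θ = 6780: P(X<11000) ≈ 0.482.
Too low — raise k to concentrate. Iterating converges to k ≈ 9.04.
Then θ = 6780/(9.04−1) ≈ 844.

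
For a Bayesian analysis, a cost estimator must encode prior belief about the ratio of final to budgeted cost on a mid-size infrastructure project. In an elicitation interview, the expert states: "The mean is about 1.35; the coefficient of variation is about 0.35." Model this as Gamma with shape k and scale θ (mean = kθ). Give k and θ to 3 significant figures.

For Gamma(k, scale θ): mean = kθ, variance = kθ², so CV = 1/√k.
CV = 0.35, hence k = 1/CV² = 8.16.
Then θ = mean/k = 1.35/8.16 = 0.165.

k ≈ 8.16, θ ≈ 0.165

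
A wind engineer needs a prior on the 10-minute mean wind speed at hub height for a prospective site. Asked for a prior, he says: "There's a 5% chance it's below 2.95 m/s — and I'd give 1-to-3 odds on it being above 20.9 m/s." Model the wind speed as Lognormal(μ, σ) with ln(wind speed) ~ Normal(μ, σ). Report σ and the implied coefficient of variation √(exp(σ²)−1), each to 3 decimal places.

If T ~ Lognormal(μ,σ) then ln T ~ Normal(μ,σ), so the p-quantile of ln T is μ + z_p·σ.
ln(2.95) = 1.082 and ln(20.9) = 3.04; z_{0.05} = -1.645, z_{0.75} = 0.6745.
σ = (3.04 − 1.082)/(0.6745 − (-1.645)) = 0.844.
μ = 1.082 − (-1.645)·0.844 = 2.470.
CV = √(exp(σ²)−1) = √(exp(0.7126)−1) = 1.019.

σ ≈ 0.844, CV ≈ 1.019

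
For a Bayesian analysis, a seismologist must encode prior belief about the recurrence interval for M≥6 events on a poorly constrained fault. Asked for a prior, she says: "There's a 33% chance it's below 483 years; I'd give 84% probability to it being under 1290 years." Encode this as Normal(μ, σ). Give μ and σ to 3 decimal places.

μ = 730.502, σ = 562.616

The p-quantile of Normal(μ,σ) is μ + z_p·σ, with z_{0.33} = -0.4399 and z_{0.84} = 0.9945.
Eliminate σ: μ = (z₂·x₁ − z₁·x₂)/(z₂ − z₁) = (0.9945·483 − (-0.4399)·1290)/1.434 = 730.502.
Then σ = (x₂ − x₁)/(z₂ − z₁) = (1290 − 483)/1.434 = 562.616.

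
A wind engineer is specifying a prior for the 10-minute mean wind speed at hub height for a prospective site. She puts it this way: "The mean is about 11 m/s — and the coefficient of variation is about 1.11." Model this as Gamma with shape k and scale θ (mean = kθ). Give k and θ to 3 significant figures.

k ≈ 0.812, θ ≈ 13.6

For Gamma(k, scale θ): mean = kθ, variance = kθ², so CV = 1/√k.
CV = 1.11, hence k = 1/CV² = 0.812.
Then θ = mean/k = 11/0.812 = 13.6.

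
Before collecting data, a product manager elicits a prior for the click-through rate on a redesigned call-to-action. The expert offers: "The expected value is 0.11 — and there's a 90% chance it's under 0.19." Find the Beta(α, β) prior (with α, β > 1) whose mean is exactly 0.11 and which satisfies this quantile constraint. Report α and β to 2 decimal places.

α ≈ 3.01, β ≈ 24.34

With mean 0.11 fixed, write α = 0.11s, β = 0.89s where s = α+β.
Need P(θ < 0.19) = 0.9 under Beta(0.11s, 0.89s). Normal approximation: (q−m)/√(m(1−m)/s) ≈ z_{0.9} = 1.28, so s ≈ 0.11·0.89·(1.28)²/(0.19−0.11)² = 25.1.
At s = 25.1: P(θ<0.19) ≈ 0.893. Adjusting to match 0.9 gives s ≈ 27.34.
So α = 0.11·27.34 ≈ 3.01, β = 0.89·27.34 ≈ 24.34.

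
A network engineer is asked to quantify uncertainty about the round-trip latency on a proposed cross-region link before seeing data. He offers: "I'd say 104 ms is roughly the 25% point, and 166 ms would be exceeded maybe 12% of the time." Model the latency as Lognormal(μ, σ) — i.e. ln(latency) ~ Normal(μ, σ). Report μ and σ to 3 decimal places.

If T ~ Lognormal(μ,σ) then ln T ~ Normal(μ,σ), so the p-quantile of ln T is μ + z_p·σ.
ln(104) = 4.644 and ln(166) = 5.112; z_{0.25} = -0.6745, z_{0.88} = 1.175.
σ = (5.112 − 4.644)/(1.175 − (-0.6745)) = 0.253.
μ = 4.644 − (-0.6745)·0.253 = 4.815.

μ ≈ 4.815, σ ≈ 0.253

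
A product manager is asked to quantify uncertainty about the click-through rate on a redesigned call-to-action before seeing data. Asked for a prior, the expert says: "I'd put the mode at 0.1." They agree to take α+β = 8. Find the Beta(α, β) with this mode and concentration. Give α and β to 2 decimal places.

α = 1.60, β = 6.40

For α,β > 1 the Beta mode is (α−1)/(α+β−2). With α+β = 8, the mode is (α−1)/6.
Set (α−1)/6 = 0.1 → α = 1 + 0.1·6 = 1.60.
β = 8 − α = 6.40.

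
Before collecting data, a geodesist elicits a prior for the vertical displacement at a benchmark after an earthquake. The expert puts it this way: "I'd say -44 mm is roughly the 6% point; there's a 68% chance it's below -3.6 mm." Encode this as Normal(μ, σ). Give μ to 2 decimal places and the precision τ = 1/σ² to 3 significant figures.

μ = -12.94, τ = 0.00251

The p-quantile of Normal(μ,σ) is μ + z_p·σ, with z_{0.06} = -1.555 and z_{0.68} = 0.4677.
Eliminate σ: μ = (z₂·x₁ − z₁·x₂)/(z₂ − z₁) = (0.4677·-44 − (-1.555)·-3.6)/2.022 = -12.94.
Then σ = (x₂ − x₁)/(z₂ − z₁) = (-3.6 − -44)/2.022 = 19.98.
Precision τ = 1/σ² = 1/19.98² = 0.00251.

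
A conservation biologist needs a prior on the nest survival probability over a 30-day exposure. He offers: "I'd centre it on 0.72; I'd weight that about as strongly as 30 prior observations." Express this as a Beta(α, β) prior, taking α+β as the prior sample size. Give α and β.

α = 21.6, β = 8.4

Under the effective-sample-size interpretation, Beta(α, β) has prior mean α/(α+β) and prior sample size α+β.
So α+β = 30 and α/(α+β) = 0.72, giving α = 0.72·30 = 21.6 and β = 30 − 21.6 = 8.4.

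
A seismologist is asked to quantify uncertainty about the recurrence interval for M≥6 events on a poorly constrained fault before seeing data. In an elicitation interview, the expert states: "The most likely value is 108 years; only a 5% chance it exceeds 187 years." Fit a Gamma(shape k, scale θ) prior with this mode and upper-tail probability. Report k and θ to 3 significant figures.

k ≈ 10.3, θ ≈ 11.7

Gamma(k,θ) with k>1 has mode (k−1)θ, so θ = 108/(k−1).
Need P(X < 187) = 0.95 with θ tied to k this way. Start at k = 2, θ = 108: P(X<187) ≈ 0.516.
Too low — raise k to concentrate. Iterating converges to k ≈ 10.3.
Then θ = 108/(10.3−1) ≈ 11.7.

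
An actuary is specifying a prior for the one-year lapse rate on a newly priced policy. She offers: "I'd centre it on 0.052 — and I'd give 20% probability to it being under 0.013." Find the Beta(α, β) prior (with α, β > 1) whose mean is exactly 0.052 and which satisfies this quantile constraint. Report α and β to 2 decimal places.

α ≈ 1.06, β ≈ 19.31

With mean 0.052 fixed, write α = 0.052s, β = 0.948s where s = α+β.
Need P(θ < 0.013) = 0.2 under Beta(0.052s, 0.948s). Normal approximation: (q−m)/√(m(1−m)/s) ≈ z_{0.2} = -0.842, so s ≈ 0.052·0.948·(-0.842)²/(0.013−0.052)² = 23.0.
At s = 23.0: P(θ<0.013) ≈ 0.175. Adjusting to match 0.2 gives s ≈ 20.37.
So α = 0.052·20.37 ≈ 1.06, β = 0.948·20.37 ≈ 19.31.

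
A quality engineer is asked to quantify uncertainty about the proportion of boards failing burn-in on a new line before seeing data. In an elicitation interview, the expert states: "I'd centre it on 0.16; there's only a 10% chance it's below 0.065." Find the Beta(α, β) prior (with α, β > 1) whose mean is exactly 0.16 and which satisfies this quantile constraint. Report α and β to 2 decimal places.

With mean 0.16 fixed, write α = 0.16s, β = 0.84s where s = α+β.
Need P(θ < 0.065) = 0.1 under Beta(0.16s, 0.84s). Normal approximation: (q−m)/√(m(1−m)/s) ≈ z_{0.1} = -1.28, so s ≈ 0.16·0.84·(-1.28)²/(0.065−0.16)² = 24.5.
At s = 24.5: P(θ<0.065) ≈ 0.069. Adjusting to match 0.1 gives s ≈ 19.35.
So α = 0.16·19.35 ≈ 3.10, β = 0.84·19.35 ≈ 16.25.

α ≈ 3.10, β ≈ 16.25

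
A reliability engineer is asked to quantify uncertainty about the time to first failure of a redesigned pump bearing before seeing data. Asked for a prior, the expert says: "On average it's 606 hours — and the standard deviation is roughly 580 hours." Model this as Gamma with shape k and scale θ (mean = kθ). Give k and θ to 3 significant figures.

k ≈ 1.09, θ ≈ 555

For Gamma(k, scale θ): mean = kθ, variance = kθ², so CV = 1/√k.
CV = SD/mean = 580/606 = 0.9571, hence k = 1/CV² = 1.09.
Then θ = mean/k = 606/1.09 = 555.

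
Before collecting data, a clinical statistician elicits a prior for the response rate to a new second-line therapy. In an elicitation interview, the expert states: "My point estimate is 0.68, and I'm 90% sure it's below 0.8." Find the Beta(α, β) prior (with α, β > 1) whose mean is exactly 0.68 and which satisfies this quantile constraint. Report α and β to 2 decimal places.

With mean 0.68 fixed, write α = 0.68s, β = 0.32s where s = α+β.
Need P(θ < 0.8) = 0.9 under Beta(0.68s, 0.32s). Normal approximation: (q−m)/√(m(1−m)/s) ≈ z_{0.9} = 1.28, so s ≈ 0.68·0.32·(1.28)²/(0.8−0.68)² = 24.8.
At s = 24.8: P(θ<0.8) ≈ 0.910. Adjusting to match 0.9 gives s ≈ 22.88.
So α = 0.68·22.88 ≈ 15.56, β = 0.32·22.88 ≈ 7.32.

α ≈ 15.56, β ≈ 7.32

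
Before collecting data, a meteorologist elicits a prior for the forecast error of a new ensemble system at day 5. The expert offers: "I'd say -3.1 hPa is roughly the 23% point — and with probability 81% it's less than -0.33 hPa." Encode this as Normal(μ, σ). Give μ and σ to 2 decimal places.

The p-quantile of Normal(μ,σ) is μ + z_p·σ, with z_{0.23} = -0.7388 and z_{0.81} = 0.8779.
Eliminate σ: μ = (z₂·x₁ − z₁·x₂)/(z₂ − z₁) = (0.8779·-3.1 − (-0.7388)·-0.33)/1.617 = -1.83.
Then σ = (x₂ − x₁)/(z₂ − z₁) = (-0.33 − -3.1)/1.617 = 1.71.

μ = -1.83, σ = 1.71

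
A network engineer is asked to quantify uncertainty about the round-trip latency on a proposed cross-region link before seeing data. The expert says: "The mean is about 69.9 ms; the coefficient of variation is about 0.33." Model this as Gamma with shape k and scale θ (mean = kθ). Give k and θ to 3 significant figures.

For Gamma(k, scale θ): mean = kθ, variance = kθ², so CV = 1/√k.
CV = 0.33, hence k = 1/CV² = 9.18.
Then θ = mean/k = 69.9/9.18 = 7.61.

k ≈ 9.18, θ ≈ 7.61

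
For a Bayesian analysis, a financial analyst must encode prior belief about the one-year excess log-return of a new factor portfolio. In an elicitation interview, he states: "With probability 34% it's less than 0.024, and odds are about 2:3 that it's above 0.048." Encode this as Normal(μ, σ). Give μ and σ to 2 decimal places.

The p-quantile of Normal(μ,σ) is μ + z_p·σ, with z_{0.34} = -0.4125 and z_{0.6} = 0.2533.
Eliminate σ: μ = (z₂·x₁ − z₁·x₂)/(z₂ − z₁) = (0.2533·0.024 − (-0.4125)·0.048)/0.6658 = 0.04.
Then σ = (x₂ − x₁)/(z₂ − z₁) = (0.048 − 0.024)/0.6658 = 0.04.

μ = 0.04, σ = 0.04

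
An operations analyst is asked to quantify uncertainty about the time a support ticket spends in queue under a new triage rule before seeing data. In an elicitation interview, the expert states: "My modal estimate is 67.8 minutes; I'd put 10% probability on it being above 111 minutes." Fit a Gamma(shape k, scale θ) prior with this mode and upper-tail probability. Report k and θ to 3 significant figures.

Gamma(k,θ) with k>1 has mode (k−1)θ, so θ = 67.8/(k−1).
Need P(X < 111) = 0.9 with θ tied to k this way. Start at k = 2, θ = 67.8: P(X<111) ≈ 0.487.
Too low — raise k to concentrate. Iterating converges to k ≈ 8.75.
Then θ = 67.8/(8.75−1) ≈ 8.74.

k ≈ 8.75, θ ≈ 8.74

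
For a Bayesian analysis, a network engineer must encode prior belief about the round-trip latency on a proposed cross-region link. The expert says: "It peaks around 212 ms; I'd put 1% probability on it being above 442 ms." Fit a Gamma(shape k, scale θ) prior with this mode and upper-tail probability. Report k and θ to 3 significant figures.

Gamma(k,θ) with k>1 has mode (k−1)θ, so θ = 212/(k−1).
Need P(X < 442) = 0.99 with θ tied to k this way. Start at k = 2, θ = 212: P(X<442) ≈ 0.616.
Too low — raise k to concentrate. Iterating converges to k ≈ 10.
Then θ = 212/(10−1) ≈ 23.5.

k ≈ 10, θ ≈ 23.5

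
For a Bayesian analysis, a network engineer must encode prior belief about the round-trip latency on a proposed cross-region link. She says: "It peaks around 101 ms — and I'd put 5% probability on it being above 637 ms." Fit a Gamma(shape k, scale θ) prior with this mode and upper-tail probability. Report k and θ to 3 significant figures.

k ≈ 1.66, θ ≈ 152

Gamma(k,θ) with k>1 has mode (k−1)θ, so θ = 101/(k−1).
Need P(X < 637) = 0.95 with θ tied to k this way. Start at k = 2, θ = 101: P(X<637) ≈ 0.987.
Too high — lower k to spread out. Iterating converges to k ≈ 1.66.
Then θ = 101/(1.66−1) ≈ 152.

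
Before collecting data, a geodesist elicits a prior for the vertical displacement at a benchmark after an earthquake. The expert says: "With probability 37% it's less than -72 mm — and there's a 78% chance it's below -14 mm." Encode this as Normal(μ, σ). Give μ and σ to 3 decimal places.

For Normal(μ,σ), the p-quantile is μ + z_p·σ. Here z_{0.37} = -0.3319, z_{0.78} = 0.7722.
So -72 = μ − 0.3319σ and -14 = μ + 0.7722σ.
Subtracting: σ = (-14 − -72)/(0.7722 − (-0.3319)) = 52.534.
Then μ = -72 − (-0.3319)·52.534 = -54.566.

μ = -54.566, σ = 52.534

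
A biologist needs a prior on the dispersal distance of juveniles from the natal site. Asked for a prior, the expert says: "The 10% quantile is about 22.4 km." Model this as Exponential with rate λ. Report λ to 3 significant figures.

P(T < 22.4) = 1 − e^(−λ·22.4) = 0.1, so λ = −ln(1−0.1)/22.4 = −ln(0.9)/22.4 = 0.0047.

λ ≈ 0.0047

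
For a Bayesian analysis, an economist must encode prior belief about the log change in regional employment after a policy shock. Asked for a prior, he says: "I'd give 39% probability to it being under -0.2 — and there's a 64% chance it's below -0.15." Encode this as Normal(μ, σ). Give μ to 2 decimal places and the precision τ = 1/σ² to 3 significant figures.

μ = -0.18, τ = 163

For Normal(μ,σ), the p-quantile is μ + z_p·σ. Here z_{0.39} = -0.2793, z_{0.64} = 0.3585.
So -0.2 = μ − 0.2793σ and -0.15 = μ + 0.3585σ.
Subtracting: σ = (-0.15 − -0.2)/(0.3585 − (-0.2793)) = 0.08.
Then μ = -0.2 − (-0.2793)·0.08 = -0.18.
Precision τ = 1/σ² = 1/0.0784² = 163.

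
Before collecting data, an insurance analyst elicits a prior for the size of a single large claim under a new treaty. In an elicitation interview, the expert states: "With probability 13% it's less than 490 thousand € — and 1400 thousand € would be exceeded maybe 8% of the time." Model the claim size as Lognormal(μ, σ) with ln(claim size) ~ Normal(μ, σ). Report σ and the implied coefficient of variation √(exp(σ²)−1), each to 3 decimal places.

If T ~ Lognormal(μ,σ) then ln T ~ Normal(μ,σ), so the p-quantile of ln T is μ + z_p·σ.
ln(490) = 6.194 and ln(1400) = 7.244; z_{0.13} = -1.126, z_{0.92} = 1.405.
σ = (7.244 − 6.194)/(1.405 − (-1.126)) = 0.415.
μ = 6.194 − (-1.126)·0.415 = 6.662.
CV = √(exp(σ²)−1) = √(exp(0.1720)−1) = 0.433.

σ ≈ 0.415, CV ≈ 0.433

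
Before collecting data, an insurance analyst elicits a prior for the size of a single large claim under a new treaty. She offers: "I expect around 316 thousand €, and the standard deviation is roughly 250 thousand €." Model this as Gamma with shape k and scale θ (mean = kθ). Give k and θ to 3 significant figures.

k ≈ 1.6, θ ≈ 198

For Gamma(k, scale θ): mean = kθ, variance = kθ², so CV = 1/√k.
CV = SD/mean = 250/316 = 0.7911, hence k = 1/CV² = 1.6.
Then θ = mean/k = 316/1.6 = 198.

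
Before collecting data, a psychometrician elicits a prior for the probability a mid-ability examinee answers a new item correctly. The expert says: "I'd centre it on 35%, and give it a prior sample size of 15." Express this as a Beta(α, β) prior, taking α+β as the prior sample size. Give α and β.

α = 5.25, β = 9.75

Under the effective-sample-size interpretation, Beta(α, β) has prior mean α/(α+β) and prior sample size α+β.
So α+β = 15 and α/(α+β) = 0.35, giving α = 0.35·15 = 5.25 and β = 15 − 5.25 = 9.75.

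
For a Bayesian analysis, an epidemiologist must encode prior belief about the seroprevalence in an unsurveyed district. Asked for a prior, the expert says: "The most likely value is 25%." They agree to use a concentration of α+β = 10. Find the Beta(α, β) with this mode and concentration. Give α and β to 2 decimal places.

α = 3.00, β = 7.00

For α,β > 1 the Beta mode is (α−1)/(α+β−2). With α+β = 10, the mode is (α−1)/8.
Set (α−1)/8 = 0.25 → α = 1 + 0.25·8 = 3.00.
β = 10 − α = 7.00.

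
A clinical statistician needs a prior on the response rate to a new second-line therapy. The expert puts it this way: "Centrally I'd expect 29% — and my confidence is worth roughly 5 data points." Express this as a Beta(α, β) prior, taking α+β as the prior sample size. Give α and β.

α = 1.45, β = 3.55

Under the effective-sample-size interpretation, Beta(α, β) has prior mean α/(α+β) and prior sample size α+β.
So α+β = 5 and α/(α+β) = 0.29, giving α = 0.29·5 = 1.45 and β = 5 − 1.45 = 3.55.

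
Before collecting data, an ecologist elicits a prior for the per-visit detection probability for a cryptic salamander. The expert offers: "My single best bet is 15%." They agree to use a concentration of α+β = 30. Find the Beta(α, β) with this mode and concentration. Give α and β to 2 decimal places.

For α,β > 1 the Beta mode is (α−1)/(α+β−2). With α+β = 30, the mode is (α−1)/28.
Set (α−1)/28 = 0.15 → α = 1 + 0.15·28 = 5.20.
β = 30 − α = 24.80.

α = 5.20, β = 24.80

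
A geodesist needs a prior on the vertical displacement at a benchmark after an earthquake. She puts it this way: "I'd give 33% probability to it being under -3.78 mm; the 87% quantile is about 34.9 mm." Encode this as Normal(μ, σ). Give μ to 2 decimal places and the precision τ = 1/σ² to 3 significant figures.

μ = 7.08, τ = 0.00164

For Normal(μ,σ), the p-quantile is μ + z_p·σ. Here z_{0.33} = -0.4399, z_{0.87} = 1.126.
So -3.78 = μ − 0.4399σ and 34.9 = μ + 1.126σ.
Subtracting: σ = (34.9 − -3.78)/(1.126 − (-0.4399)) = 24.70.
Then μ = -3.78 − (-0.4399)·24.70 = 7.08.
Precision τ = 1/σ² = 1/24.7² = 0.00164.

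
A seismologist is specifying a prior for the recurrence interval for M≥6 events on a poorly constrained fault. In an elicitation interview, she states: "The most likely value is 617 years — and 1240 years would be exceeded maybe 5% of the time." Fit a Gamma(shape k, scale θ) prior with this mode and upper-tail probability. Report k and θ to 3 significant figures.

Gamma(k,θ) with k>1 has mode (k−1)θ, so θ = 617/(k−1).
Need P(X < 1240) = 0.95 with θ tied to k this way. Start at k = 2, θ = 617: P(X<1240) ≈ 0.597.
Too low — raise k to concentrate. Iterating converges to k ≈ 6.69.
Then θ = 617/(6.69−1) ≈ 108.

k ≈ 6.69, θ ≈ 108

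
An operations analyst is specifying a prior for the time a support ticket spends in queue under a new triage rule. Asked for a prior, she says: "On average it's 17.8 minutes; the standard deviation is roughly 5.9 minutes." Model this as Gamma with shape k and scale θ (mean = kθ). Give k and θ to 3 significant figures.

k ≈ 9.1, θ ≈ 1.96

For Gamma(k, scale θ): mean = kθ, variance = kθ², so CV = 1/√k.
CV = SD/mean = 5.9/17.8 = 0.3315, hence k = 1/CV² = 9.1.
Then θ = mean/k = 17.8/9.1 = 1.96.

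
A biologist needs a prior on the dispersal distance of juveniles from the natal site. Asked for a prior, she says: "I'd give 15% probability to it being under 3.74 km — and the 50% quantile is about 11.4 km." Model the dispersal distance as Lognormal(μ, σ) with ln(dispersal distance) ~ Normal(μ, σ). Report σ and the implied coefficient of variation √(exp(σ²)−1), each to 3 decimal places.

σ ≈ 1.075, CV ≈ 1.476

If T ~ Lognormal(μ,σ) then ln T ~ Normal(μ,σ), so the p-quantile of ln T is μ + z_p·σ.
ln(3.74) = 1.319 and ln(11.4) = 2.434; z_{0.15} = -1.036, z_{0.5} = 0.
σ = (2.434 − 1.319)/(0 − (-1.036)) = 1.075.
μ = 1.319 − (-1.036)·1.075 = 2.434.
CV = √(exp(σ²)−1) = √(exp(1.1564)−1) = 1.476.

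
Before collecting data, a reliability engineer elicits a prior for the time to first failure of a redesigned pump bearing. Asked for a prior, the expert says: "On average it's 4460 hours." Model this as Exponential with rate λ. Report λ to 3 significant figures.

Exponential mean = 1/λ, so λ = 1/4460.0 = 0.000224.

λ ≈ 0.000224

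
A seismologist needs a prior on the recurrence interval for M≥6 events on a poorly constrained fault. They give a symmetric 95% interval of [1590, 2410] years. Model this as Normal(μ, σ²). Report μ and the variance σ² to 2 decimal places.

μ = 2000.00, σ² = 43759.42

A symmetric 95% interval runs μ ± z·σ with z = 1.96.
Half-width = 410, so σ = 410/1.96 = 209.188 and σ² = 43759.42.
μ is the interval midpoint, 2000.00.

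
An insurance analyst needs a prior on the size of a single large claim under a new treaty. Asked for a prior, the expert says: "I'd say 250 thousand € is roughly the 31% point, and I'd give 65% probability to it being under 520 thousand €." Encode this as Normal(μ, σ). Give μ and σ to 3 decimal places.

μ = 401.934, σ = 306.411

The p-quantile of Normal(μ,σ) is μ + z_p·σ, with z_{0.31} = -0.4959 and z_{0.65} = 0.3853.
Eliminate σ: μ = (z₂·x₁ − z₁·x₂)/(z₂ − z₁) = (0.3853·250 − (-0.4959)·520)/0.8812 = 401.934.
Then σ = (x₂ − x₁)/(z₂ − z₁) = (520 − 250)/0.8812 = 306.411.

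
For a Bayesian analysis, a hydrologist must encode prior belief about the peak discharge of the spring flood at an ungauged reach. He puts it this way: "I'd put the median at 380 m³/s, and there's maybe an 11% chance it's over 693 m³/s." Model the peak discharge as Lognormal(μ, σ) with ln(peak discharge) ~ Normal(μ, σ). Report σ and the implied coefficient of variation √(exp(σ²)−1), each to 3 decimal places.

If T ~ Lognormal(μ,σ) then ln T ~ Normal(μ,σ), so the p-quantile of ln T is μ + z_p·σ.
ln(380) = 5.94 and ln(693) = 6.541; z_{0.5} = 0, z_{0.89} = 1.227.
σ = (6.541 − 5.94)/(1.227 − (0)) = 0.490.
μ = 5.94 − (0)·0.490 = 5.940.
CV = √(exp(σ²)−1) = √(exp(0.2400)−1) = 0.521.

σ ≈ 0.490, CV ≈ 0.521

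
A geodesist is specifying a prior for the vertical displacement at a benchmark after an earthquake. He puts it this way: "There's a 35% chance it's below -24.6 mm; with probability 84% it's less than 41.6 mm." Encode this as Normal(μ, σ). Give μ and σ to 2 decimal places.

For Normal(μ,σ), the p-quantile is μ + z_p·σ. Here z_{0.35} = -0.3853, z_{0.84} = 0.9945.
So -24.6 = μ − 0.3853σ and 41.6 = μ + 0.9945σ.
Subtracting: σ = (41.6 − -24.6)/(0.9945 − (-0.3853)) = 47.98.
Then μ = -24.6 − (-0.3853)·47.98 = -6.11.

μ = -6.11, σ = 47.98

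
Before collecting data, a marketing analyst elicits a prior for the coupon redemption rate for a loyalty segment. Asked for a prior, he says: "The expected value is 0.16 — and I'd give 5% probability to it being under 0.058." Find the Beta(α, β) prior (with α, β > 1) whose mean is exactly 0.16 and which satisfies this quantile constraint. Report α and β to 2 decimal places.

α ≈ 3.90, β ≈ 20.46

With mean 0.16 fixed, write α = 0.16s, β = 0.84s where s = α+β.
Need P(θ < 0.058) = 0.05 under Beta(0.16s, 0.84s). Normal approximation: (q−m)/√(m(1−m)/s) ≈ z_{0.05} = -1.64, so s ≈ 0.16·0.84·(-1.64)²/(0.058−0.16)² = 35.0.
At s = 35.0: P(θ<0.058) ≈ 0.021. Adjusting to match 0.05 gives s ≈ 24.36.
So α = 0.16·24.36 ≈ 3.90, β = 0.84·24.36 ≈ 20.46.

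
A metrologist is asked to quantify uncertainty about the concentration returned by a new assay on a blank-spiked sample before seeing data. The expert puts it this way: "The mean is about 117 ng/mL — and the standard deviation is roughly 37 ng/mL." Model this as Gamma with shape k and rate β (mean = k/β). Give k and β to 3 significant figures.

For Gamma(k, rate β): mean = k/β, variance = k/β², so CV = 1/√k.
CV = SD/mean = 37/117 = 0.3162, hence k = 1/CV² = 10.
Then β = k/mean = 10/117 = 0.0855.

k ≈ 10, β ≈ 0.0855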